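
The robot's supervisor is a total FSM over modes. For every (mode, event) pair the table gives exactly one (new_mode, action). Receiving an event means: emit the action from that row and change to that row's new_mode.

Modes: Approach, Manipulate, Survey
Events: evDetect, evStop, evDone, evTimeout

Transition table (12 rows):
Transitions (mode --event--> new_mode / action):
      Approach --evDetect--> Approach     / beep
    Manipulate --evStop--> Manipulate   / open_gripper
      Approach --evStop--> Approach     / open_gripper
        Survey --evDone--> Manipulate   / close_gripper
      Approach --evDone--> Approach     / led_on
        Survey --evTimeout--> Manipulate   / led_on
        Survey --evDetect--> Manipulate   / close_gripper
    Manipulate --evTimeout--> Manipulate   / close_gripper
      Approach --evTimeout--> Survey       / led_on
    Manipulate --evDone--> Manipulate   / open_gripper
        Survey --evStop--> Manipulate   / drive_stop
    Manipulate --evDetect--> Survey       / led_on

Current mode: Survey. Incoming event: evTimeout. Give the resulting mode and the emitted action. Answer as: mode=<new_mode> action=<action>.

mode=Manipulate action=led_on

current mode = Survey; filter table to that mode:
  (Survey, evDone) → (Manipulate, close_gripper)
  (Survey, evTimeout) → (Manipulate, led_on)  ← event matches
  (Survey, evDetect) → (Manipulate, close_gripper)
  (Survey, evStop) → (Manipulate, drive_stop)
event = evTimeout selects (Manipulate, led_on)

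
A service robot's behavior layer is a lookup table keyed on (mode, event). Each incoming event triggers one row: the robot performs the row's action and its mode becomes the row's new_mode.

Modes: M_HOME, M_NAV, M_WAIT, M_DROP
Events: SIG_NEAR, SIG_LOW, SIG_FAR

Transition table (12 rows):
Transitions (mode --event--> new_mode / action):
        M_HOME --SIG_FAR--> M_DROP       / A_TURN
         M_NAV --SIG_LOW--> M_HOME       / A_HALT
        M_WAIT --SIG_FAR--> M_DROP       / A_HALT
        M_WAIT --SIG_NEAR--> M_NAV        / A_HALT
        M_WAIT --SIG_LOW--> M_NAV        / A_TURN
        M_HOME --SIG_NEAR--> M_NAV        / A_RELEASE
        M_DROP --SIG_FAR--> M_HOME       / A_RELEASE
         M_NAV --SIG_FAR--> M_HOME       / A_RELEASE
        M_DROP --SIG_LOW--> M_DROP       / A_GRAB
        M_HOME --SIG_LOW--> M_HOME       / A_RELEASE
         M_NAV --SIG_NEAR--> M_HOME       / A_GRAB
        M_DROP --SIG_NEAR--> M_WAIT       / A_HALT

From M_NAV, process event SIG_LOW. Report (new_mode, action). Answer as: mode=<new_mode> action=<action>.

mode=M_HOME action=A_HALT

current mode = M_NAV; filter table to that mode:
  (M_NAV, SIG_LOW) → (M_HOME, A_HALT)  ← event matches
  (M_NAV, SIG_FAR) → (M_HOME, A_RELEASE)
  (M_NAV, SIG_NEAR) → (M_HOME, A_GRAB)
event = SIG_LOW selects (M_HOME, A_HALT)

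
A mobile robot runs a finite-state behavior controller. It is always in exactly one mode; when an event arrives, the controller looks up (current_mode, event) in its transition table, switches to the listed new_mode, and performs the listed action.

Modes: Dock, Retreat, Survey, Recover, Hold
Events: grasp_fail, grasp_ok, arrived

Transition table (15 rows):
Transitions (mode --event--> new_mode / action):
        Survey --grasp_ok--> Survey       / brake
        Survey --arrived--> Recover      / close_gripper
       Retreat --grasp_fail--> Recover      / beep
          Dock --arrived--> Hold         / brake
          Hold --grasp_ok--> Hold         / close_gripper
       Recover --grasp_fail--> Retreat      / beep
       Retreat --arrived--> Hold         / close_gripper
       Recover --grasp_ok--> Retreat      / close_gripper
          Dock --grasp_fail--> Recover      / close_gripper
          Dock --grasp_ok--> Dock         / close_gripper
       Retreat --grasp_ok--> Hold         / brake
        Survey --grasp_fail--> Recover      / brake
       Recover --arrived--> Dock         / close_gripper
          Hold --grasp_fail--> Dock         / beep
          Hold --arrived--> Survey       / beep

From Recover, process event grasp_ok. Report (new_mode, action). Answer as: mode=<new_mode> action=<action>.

mode=Retreat action=close_gripper

current mode = Recover; filter table to that mode:
  (Recover, grasp_fail) → (Retreat, beep)
  (Recover, grasp_ok) → (Retreat, close_gripper)  ← event matches
  (Recover, arrived) → (Dock, close_gripper)
event = grasp_ok selects (Retreat, close_gripper)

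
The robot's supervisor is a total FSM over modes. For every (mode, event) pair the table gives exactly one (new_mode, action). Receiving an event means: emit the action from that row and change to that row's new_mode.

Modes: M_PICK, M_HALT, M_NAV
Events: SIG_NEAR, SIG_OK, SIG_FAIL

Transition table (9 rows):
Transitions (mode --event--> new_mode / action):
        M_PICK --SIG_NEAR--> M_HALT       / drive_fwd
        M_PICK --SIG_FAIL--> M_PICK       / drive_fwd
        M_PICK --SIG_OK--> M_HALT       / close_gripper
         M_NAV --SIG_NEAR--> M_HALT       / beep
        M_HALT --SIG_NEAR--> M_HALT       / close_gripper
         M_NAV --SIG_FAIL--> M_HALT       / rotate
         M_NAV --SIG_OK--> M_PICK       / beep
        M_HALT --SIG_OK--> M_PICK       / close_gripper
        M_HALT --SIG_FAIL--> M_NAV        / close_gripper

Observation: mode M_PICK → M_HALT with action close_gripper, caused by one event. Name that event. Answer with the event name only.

try SIG_NEAR: (M_PICK, SIG_NEAR) → (M_HALT, drive_fwd)
try SIG_OK: (M_PICK, SIG_OK) → (M_HALT, close_gripper)  ← matches
try SIG_FAIL: (M_PICK, SIG_FAIL) → (M_PICK, drive_fwd)

SIG_OK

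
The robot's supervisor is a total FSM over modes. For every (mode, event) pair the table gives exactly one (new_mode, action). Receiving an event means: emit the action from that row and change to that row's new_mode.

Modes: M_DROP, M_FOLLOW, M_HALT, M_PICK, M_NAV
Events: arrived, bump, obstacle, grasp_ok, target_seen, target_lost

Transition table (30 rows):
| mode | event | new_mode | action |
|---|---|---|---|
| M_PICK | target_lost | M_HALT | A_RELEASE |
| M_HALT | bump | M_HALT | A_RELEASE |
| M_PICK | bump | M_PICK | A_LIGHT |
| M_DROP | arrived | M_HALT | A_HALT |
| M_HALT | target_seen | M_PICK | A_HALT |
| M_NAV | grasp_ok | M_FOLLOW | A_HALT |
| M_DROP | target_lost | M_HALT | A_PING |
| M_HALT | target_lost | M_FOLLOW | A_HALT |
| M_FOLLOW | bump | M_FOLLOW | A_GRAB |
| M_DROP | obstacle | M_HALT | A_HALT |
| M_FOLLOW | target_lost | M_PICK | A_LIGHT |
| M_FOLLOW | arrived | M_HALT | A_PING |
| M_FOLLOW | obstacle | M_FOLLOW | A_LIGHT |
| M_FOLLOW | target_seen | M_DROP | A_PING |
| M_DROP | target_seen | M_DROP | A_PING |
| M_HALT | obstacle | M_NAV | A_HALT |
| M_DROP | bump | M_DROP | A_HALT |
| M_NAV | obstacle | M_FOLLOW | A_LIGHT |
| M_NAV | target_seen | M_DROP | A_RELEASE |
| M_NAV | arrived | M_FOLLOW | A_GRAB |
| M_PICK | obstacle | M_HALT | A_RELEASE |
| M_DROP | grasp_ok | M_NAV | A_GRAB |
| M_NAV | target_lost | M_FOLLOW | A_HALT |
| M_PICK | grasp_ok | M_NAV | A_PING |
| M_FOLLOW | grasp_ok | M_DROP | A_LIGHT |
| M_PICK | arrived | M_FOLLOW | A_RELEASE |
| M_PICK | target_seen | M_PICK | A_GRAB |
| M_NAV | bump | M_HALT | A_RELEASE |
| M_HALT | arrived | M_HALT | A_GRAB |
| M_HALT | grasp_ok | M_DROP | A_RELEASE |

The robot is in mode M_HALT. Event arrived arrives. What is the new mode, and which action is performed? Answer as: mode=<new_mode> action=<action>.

mode=M_HALT action=A_GRAB

current mode = M_HALT; filter table to that mode:
  (M_HALT, bump) → (M_HALT, A_RELEASE)
  (M_HALT, target_seen) → (M_PICK, A_HALT)
  (M_HALT, target_lost) → (M_FOLLOW, A_HALT)
  (M_HALT, obstacle) → (M_NAV, A_HALT)
  (M_HALT, arrived) → (M_HALT, A_GRAB)  ← event matches
  (M_HALT, grasp_ok) → (M_DROP, A_RELEASE)
event = arrived selects (M_HALT, A_GRAB)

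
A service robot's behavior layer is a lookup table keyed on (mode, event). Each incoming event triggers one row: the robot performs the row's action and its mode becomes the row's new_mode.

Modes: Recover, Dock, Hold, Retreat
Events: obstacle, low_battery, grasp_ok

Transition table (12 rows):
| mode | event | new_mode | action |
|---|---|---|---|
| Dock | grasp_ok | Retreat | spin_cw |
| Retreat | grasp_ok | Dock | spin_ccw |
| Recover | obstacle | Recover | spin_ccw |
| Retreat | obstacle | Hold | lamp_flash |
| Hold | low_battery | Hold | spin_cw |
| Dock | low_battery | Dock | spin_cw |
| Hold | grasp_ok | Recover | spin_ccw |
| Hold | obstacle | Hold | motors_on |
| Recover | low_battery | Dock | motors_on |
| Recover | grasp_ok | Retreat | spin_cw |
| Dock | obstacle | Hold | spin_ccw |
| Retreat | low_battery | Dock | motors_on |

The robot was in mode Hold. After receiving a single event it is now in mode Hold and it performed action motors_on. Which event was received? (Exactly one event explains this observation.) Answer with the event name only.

obstacle

try obstacle: (Hold, obstacle) → (Hold, motors_on)  ← matches
try low_battery: (Hold, low_battery) → (Hold, spin_cw)
try grasp_ok: (Hold, grasp_ok) → (Recover, spin_ccw)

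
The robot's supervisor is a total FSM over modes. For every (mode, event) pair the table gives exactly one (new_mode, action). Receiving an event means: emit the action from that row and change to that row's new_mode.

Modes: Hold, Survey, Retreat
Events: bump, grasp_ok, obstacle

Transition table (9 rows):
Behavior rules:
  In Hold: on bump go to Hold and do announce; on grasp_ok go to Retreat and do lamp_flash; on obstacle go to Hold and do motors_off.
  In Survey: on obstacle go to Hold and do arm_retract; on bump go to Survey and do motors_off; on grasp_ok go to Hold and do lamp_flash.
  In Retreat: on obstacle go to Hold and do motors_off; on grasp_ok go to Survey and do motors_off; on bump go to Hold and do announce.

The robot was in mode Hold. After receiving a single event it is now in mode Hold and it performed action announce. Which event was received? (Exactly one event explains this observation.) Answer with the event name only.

bump

try bump: (Hold, bump) → (Hold, announce)  ← matches
try grasp_ok: (Hold, grasp_ok) → (Retreat, lamp_flash)
try obstacle: (Hold, obstacle) → (Hold, motors_off)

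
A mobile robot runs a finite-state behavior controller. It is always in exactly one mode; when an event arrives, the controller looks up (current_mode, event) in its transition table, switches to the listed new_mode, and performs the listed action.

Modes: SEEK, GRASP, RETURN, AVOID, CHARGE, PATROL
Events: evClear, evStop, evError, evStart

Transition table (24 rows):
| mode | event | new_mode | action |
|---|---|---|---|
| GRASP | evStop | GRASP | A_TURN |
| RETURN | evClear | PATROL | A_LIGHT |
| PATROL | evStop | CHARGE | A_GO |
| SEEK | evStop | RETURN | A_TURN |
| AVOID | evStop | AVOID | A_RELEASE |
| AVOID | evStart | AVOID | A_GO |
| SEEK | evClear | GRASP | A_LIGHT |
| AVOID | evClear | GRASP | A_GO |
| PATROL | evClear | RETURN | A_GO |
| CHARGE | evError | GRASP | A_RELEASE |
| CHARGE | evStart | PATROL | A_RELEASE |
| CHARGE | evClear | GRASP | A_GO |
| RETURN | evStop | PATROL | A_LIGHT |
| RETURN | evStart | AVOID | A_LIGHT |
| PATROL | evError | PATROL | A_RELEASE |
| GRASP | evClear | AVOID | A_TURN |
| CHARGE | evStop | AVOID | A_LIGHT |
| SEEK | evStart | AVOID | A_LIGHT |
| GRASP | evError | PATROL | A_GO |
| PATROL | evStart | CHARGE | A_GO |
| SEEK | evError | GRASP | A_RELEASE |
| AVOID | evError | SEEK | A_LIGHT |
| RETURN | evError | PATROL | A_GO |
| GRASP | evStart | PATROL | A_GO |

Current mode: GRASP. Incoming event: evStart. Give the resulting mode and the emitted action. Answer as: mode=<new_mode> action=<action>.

mode=PATROL action=A_GO

current mode = GRASP; filter table to that mode:
  (GRASP, evStop) → (GRASP, A_TURN)
  (GRASP, evClear) → (AVOID, A_TURN)
  (GRASP, evError) → (PATROL, A_GO)
  (GRASP, evStart) → (PATROL, A_GO)  ← event matches
event = evStart selects (PATROL, A_GO)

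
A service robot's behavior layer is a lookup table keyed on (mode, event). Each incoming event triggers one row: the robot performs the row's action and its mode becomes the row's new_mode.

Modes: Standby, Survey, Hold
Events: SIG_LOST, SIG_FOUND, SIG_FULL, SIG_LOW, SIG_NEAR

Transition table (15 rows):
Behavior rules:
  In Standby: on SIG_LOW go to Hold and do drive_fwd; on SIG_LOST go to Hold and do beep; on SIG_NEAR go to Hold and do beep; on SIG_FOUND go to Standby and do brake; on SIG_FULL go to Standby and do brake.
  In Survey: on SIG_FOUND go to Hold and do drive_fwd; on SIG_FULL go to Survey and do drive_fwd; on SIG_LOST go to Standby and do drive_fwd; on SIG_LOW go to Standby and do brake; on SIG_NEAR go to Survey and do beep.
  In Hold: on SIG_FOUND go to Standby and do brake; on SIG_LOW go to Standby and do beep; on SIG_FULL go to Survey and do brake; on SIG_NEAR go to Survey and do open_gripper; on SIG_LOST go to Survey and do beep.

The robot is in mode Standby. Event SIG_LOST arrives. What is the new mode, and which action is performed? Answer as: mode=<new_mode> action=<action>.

mode=Hold action=beep

current mode = Standby; filter table to that mode:
  (Standby, SIG_LOW) → (Hold, drive_fwd)
  (Standby, SIG_LOST) → (Hold, beep)  ← event matches
  (Standby, SIG_NEAR) → (Hold, beep)
  (Standby, SIG_FOUND) → (Standby, brake)
  (Standby, SIG_FULL) → (Standby, brake)
event = SIG_LOST selects (Hold, beep)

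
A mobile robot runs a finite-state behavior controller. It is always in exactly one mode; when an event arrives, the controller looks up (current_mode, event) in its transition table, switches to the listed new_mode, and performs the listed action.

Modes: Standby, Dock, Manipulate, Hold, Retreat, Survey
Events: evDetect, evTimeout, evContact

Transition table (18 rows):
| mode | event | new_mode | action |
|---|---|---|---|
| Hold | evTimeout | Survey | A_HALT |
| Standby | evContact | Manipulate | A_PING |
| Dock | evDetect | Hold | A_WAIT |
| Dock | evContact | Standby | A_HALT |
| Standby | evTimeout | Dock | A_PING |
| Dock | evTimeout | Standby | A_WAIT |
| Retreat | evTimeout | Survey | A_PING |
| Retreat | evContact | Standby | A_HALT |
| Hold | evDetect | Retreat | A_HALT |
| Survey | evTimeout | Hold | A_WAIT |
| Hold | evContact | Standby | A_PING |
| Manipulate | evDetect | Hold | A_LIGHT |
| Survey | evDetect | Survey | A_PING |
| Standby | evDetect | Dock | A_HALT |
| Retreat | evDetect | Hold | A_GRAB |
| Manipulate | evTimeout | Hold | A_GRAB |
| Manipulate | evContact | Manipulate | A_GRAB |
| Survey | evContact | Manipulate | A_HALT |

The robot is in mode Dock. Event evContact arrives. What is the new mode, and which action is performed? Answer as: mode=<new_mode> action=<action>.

mode=Standby action=A_HALT

current mode = Dock; filter table to that mode:
  (Dock, evDetect) → (Hold, A_WAIT)
  (Dock, evContact) → (Standby, A_HALT)  ← event matches
  (Dock, evTimeout) → (Standby, A_WAIT)
event = evContact selects (Standby, A_HALT)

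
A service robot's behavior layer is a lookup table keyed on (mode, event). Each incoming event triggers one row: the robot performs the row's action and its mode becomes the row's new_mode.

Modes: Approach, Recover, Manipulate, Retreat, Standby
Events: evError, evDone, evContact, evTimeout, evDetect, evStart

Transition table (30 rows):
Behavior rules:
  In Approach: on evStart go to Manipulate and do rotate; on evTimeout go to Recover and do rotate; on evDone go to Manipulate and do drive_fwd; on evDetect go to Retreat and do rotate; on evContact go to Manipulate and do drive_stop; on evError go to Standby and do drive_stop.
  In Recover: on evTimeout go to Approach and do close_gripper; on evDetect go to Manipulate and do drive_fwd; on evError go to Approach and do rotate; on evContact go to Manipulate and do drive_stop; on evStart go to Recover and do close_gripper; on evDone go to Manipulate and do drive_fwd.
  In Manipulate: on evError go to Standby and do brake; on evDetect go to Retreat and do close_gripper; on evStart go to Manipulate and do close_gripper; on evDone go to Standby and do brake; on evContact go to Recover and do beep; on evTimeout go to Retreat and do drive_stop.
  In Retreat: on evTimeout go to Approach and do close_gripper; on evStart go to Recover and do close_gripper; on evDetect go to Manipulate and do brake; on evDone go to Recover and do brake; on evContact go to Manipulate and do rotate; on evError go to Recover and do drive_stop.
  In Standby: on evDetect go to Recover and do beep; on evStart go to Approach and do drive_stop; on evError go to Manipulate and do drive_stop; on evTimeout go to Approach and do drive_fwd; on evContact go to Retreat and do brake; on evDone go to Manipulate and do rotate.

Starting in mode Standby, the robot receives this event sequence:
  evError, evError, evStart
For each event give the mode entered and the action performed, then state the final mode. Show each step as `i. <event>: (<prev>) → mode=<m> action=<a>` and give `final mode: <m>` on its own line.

final mode: Approach

1. evError: (Standby) → mode=Manipulate action=drive_stop
2. evError: (Manipulate) → mode=Standby action=brake
3. evStart: (Standby) → mode=Approach action=drive_stop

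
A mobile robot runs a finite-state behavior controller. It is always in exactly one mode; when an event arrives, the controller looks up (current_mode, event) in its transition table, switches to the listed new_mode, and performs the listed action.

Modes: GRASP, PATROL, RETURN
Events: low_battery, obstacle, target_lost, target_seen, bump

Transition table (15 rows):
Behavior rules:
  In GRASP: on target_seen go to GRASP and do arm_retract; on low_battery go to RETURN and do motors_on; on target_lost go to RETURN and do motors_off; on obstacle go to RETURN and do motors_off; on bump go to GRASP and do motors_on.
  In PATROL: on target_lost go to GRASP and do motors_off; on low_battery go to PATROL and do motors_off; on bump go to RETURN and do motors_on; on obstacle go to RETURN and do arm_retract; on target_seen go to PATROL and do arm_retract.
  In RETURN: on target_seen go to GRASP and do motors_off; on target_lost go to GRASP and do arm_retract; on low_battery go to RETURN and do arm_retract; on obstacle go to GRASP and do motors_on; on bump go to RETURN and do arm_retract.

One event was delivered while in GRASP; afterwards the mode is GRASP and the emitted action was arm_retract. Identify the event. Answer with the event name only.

try low_battery: (GRASP, low_battery) → (RETURN, motors_on)
try obstacle: (GRASP, obstacle) → (RETURN, motors_off)
try target_lost: (GRASP, target_lost) → (RETURN, motors_off)
try target_seen: (GRASP, target_seen) → (GRASP, arm_retract)  ← matches
try bump: (GRASP, bump) → (GRASP, motors_on)

target_seen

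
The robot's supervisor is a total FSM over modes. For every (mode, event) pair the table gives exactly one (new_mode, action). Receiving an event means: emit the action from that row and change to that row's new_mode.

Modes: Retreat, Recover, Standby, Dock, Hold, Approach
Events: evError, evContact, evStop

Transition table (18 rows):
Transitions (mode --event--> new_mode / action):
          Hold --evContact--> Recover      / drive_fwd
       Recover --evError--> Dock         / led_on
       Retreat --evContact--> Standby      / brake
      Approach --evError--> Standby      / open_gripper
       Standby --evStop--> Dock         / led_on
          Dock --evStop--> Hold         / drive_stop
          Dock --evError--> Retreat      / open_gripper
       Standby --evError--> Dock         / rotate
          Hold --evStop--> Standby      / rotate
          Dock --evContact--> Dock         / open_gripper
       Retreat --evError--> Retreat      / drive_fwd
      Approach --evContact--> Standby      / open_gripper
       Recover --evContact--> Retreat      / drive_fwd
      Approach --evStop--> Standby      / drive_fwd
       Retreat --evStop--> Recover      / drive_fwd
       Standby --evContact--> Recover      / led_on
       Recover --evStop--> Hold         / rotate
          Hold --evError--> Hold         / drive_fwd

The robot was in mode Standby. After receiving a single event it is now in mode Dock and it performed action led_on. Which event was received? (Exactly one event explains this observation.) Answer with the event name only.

evStop

try evError: (Standby, evError) → (Dock, rotate)
try evContact: (Standby, evContact) → (Recover, led_on)
try evStop: (Standby, evStop) → (Dock, led_on)  ← matches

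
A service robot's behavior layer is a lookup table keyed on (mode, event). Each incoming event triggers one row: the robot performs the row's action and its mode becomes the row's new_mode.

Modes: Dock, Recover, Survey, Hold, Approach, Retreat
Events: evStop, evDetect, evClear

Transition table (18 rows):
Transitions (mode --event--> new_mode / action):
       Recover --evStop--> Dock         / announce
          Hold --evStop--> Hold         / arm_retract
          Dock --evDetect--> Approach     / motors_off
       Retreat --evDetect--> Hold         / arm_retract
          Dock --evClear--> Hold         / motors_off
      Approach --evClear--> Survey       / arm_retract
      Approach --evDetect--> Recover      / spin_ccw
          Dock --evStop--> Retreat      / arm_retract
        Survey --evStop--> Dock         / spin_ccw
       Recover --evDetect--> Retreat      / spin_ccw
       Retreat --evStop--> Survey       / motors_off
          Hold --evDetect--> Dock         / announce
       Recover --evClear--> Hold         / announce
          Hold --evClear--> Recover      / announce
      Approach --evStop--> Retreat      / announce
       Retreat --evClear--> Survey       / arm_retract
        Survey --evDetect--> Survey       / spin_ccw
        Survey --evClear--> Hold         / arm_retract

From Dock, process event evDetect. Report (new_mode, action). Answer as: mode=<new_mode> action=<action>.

mode=Approach action=motors_off

current mode = Dock; filter table to that mode:
  (Dock, evDetect) → (Approach, motors_off)  ← event matches
  (Dock, evClear) → (Hold, motors_off)
  (Dock, evStop) → (Retreat, arm_retract)
event = evDetect selects (Approach, motors_off)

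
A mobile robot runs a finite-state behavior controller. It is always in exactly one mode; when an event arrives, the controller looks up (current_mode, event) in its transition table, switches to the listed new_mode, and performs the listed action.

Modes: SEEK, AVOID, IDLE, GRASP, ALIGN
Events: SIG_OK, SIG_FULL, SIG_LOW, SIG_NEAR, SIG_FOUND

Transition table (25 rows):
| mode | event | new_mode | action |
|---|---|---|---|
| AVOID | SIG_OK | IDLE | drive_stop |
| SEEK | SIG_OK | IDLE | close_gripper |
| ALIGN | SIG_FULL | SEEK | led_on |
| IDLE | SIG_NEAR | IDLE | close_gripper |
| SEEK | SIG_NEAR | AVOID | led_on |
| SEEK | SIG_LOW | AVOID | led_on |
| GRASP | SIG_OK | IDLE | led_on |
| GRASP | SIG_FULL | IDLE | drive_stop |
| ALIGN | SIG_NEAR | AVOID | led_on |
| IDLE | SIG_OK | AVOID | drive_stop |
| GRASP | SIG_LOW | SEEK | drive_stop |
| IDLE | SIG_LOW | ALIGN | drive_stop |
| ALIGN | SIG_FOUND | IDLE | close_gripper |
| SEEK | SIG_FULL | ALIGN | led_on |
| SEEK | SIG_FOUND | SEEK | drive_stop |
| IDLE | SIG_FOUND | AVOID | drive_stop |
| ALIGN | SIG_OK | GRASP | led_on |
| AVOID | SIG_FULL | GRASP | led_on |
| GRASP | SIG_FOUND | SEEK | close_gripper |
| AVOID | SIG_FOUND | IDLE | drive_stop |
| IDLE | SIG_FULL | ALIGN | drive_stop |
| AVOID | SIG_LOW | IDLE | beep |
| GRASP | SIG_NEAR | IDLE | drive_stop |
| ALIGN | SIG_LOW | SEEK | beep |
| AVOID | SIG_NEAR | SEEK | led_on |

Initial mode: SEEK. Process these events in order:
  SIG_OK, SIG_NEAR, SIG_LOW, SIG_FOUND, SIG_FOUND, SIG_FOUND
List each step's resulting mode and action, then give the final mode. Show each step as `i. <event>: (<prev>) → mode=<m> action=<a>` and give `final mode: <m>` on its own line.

final mode: IDLE

1. SIG_OK: (SEEK) → mode=IDLE action=close_gripper
2. SIG_NEAR: (IDLE) → mode=IDLE action=close_gripper
3. SIG_LOW: (IDLE) → mode=ALIGN action=drive_stop
4. SIG_FOUND: (ALIGN) → mode=IDLE action=close_gripper
5. SIG_FOUND: (IDLE) → mode=AVOID action=drive_stop
6. SIG_FOUND: (AVOID) → mode=IDLE action=drive_stop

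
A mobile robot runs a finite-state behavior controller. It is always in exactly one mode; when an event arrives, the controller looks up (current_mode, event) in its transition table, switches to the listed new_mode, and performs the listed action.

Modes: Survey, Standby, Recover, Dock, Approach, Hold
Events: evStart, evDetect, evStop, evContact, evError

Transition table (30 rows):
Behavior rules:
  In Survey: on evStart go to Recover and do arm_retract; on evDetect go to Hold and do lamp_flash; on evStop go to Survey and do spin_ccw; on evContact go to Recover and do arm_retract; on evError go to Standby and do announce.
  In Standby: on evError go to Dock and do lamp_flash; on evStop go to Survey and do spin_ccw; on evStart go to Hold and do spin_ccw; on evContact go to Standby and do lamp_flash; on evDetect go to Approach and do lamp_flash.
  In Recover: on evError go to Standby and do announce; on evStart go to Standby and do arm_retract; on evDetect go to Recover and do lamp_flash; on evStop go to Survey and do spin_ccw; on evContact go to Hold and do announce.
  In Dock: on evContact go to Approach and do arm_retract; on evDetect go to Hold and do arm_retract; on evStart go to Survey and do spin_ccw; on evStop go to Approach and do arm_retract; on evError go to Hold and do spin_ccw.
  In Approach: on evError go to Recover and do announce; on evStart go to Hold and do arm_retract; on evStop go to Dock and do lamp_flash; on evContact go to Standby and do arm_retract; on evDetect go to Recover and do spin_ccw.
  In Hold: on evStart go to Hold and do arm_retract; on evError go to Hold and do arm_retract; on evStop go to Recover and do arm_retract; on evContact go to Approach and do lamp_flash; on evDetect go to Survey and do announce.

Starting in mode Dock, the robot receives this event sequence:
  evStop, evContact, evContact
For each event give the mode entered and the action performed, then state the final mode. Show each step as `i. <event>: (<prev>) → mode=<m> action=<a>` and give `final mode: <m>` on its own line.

final mode: Standby

1. evStop: (Dock) → mode=Approach action=arm_retract
2. evContact: (Approach) → mode=Standby action=arm_retract
3. evContact: (Standby) → mode=Standby action=lamp_flash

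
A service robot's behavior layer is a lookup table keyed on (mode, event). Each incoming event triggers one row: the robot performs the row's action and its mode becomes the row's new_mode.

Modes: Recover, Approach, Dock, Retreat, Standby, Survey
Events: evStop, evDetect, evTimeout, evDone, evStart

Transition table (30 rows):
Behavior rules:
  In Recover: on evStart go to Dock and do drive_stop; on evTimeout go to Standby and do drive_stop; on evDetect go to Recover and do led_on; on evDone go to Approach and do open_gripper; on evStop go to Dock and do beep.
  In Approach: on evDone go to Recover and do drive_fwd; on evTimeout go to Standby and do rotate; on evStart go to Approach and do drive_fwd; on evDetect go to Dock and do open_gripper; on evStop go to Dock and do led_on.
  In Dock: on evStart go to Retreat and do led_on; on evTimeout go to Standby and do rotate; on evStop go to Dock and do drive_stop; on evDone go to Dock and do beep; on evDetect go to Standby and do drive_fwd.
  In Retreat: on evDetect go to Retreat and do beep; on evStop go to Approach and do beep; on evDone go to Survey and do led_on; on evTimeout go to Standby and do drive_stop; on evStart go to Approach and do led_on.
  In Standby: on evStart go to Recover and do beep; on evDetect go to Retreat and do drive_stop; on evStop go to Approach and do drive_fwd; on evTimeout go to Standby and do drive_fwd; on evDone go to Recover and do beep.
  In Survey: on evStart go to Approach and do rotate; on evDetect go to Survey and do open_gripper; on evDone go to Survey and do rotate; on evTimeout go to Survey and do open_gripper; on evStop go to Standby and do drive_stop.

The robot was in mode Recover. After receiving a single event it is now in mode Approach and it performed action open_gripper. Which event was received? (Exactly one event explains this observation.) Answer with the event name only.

try evStop: (Recover, evStop) → (Dock, beep)
try evDetect: (Recover, evDetect) → (Recover, led_on)
try evTimeout: (Recover, evTimeout) → (Standby, drive_stop)
try evDone: (Recover, evDone) → (Approach, open_gripper)  ← matches
try evStart: (Recover, evStart) → (Dock, drive_stop)

evDone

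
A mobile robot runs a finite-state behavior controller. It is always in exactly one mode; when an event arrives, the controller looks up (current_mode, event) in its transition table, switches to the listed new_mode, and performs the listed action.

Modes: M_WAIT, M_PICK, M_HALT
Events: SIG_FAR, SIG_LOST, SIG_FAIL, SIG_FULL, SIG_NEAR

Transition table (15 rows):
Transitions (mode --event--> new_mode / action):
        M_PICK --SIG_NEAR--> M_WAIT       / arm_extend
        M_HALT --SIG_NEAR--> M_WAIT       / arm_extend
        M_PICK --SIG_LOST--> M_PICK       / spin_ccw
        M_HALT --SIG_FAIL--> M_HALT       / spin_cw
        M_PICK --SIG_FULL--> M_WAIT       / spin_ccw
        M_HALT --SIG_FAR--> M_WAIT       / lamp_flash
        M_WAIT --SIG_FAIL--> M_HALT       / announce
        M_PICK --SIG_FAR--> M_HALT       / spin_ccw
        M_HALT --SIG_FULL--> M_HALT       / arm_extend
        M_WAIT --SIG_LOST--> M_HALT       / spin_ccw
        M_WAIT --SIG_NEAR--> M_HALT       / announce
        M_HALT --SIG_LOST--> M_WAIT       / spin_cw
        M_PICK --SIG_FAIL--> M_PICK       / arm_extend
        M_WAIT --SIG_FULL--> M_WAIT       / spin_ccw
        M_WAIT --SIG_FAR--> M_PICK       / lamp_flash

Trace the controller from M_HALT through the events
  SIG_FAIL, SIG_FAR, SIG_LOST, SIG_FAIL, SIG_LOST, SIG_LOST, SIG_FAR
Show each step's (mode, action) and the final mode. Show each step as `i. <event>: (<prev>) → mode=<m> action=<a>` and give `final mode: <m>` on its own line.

1. SIG_FAIL: (M_HALT) → mode=M_HALT action=spin_cw
2. SIG_FAR: (M_HALT) → mode=M_WAIT action=lamp_flash
3. SIG_LOST: (M_WAIT) → mode=M_HALT action=spin_ccw
4. SIG_FAIL: (M_HALT) → mode=M_HALT action=spin_cw
5. SIG_LOST: (M_HALT) → mode=M_WAIT action=spin_cw
6. SIG_LOST: (M_WAIT) → mode=M_HALT action=spin_ccw
7. SIG_FAR: (M_HALT) → mode=M_WAIT action=lamp_flash

final mode: M_WAIT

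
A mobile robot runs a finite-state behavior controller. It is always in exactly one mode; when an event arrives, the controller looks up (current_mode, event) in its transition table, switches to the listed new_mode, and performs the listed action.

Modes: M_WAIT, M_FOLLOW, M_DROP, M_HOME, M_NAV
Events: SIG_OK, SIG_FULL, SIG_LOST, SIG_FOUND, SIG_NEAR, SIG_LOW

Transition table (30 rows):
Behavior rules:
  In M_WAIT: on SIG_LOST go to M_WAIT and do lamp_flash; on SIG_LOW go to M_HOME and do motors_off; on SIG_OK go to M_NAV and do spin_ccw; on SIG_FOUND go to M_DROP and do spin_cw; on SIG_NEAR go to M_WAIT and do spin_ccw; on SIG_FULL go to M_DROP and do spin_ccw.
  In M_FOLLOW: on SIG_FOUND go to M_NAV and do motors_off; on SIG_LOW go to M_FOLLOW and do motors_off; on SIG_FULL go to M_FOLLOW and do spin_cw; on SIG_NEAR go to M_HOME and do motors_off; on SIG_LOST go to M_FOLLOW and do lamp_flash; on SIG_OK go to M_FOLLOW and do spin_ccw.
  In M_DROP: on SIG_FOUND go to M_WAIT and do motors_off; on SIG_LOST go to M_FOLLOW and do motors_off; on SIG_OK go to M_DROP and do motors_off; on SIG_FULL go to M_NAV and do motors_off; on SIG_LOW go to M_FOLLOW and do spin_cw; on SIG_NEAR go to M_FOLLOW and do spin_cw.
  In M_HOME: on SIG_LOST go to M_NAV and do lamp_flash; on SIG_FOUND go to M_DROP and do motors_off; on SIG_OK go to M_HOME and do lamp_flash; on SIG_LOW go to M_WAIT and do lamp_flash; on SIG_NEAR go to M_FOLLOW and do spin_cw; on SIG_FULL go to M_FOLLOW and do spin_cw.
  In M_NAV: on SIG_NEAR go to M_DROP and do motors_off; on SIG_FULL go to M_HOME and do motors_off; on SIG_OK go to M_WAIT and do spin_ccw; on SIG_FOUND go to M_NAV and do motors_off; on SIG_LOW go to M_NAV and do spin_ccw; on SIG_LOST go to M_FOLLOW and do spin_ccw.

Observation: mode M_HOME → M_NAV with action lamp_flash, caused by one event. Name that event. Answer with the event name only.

SIG_LOST

try SIG_OK: (M_HOME, SIG_OK) → (M_HOME, lamp_flash)
try SIG_FULL: (M_HOME, SIG_FULL) → (M_FOLLOW, spin_cw)
try SIG_LOST: (M_HOME, SIG_LOST) → (M_NAV, lamp_flash)  ← matches
try SIG_FOUND: (M_HOME, SIG_FOUND) → (M_DROP, motors_off)
try SIG_NEAR: (M_HOME, SIG_NEAR) → (M_FOLLOW, spin_cw)
try SIG_LOW: (M_HOME, SIG_LOW) → (M_WAIT, lamp_flash)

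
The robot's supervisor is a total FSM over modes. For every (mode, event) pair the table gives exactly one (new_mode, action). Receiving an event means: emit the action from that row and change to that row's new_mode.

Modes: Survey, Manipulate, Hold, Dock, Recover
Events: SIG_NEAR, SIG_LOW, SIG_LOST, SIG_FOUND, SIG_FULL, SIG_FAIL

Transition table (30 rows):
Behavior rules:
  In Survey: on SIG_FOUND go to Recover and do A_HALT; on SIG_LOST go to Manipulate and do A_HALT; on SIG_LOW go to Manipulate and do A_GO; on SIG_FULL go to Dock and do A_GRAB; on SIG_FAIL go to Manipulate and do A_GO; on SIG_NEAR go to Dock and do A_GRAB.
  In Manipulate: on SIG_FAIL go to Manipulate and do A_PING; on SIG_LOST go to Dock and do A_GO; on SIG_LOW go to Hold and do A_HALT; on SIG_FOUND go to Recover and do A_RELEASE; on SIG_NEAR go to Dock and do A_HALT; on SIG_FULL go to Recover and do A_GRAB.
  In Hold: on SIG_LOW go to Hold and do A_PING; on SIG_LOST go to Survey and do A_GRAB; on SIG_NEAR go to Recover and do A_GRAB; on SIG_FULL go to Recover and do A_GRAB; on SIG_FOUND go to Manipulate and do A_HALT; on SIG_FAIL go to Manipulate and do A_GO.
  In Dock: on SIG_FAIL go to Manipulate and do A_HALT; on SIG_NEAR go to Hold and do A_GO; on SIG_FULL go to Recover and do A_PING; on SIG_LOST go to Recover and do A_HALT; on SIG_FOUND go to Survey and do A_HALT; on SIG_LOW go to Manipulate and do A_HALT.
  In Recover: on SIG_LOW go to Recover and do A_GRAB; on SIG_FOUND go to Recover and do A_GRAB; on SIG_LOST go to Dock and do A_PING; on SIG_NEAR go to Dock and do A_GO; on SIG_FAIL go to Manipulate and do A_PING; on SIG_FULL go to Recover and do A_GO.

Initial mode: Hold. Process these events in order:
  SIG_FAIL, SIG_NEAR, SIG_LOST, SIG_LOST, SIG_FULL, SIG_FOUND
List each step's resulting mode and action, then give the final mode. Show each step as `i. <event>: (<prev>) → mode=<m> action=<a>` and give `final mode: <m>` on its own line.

final mode: Recover

1. SIG_FAIL: (Hold) → mode=Manipulate action=A_GO
2. SIG_NEAR: (Manipulate) → mode=Dock action=A_HALT
3. SIG_LOST: (Dock) → mode=Recover action=A_HALT
4. SIG_LOST: (Recover) → mode=Dock action=A_PING
5. SIG_FULL: (Dock) → mode=Recover action=A_PING
6. SIG_FOUND: (Recover) → mode=Recover action=A_GRAB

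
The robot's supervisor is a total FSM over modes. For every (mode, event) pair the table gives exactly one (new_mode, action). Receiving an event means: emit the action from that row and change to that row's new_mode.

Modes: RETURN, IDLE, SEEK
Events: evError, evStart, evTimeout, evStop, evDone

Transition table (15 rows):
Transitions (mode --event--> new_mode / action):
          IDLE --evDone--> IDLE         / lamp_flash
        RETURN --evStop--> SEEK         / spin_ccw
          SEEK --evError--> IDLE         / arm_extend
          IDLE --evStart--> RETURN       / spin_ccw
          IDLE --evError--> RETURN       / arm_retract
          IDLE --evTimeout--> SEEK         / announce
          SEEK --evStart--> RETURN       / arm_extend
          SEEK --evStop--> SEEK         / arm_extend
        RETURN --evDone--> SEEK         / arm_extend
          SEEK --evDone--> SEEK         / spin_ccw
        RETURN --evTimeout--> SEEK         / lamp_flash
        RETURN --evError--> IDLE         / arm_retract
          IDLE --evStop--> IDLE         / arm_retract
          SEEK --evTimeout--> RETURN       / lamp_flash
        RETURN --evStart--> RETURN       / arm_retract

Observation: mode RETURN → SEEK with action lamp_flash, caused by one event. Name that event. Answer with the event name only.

try evError: (RETURN, evError) → (IDLE, arm_retract)
try evStart: (RETURN, evStart) → (RETURN, arm_retract)
try evTimeout: (RETURN, evTimeout) → (SEEK, lamp_flash)  ← matches
try evStop: (RETURN, evStop) → (SEEK, spin_ccw)
try evDone: (RETURN, evDone) → (SEEK, arm_extend)

evTimeout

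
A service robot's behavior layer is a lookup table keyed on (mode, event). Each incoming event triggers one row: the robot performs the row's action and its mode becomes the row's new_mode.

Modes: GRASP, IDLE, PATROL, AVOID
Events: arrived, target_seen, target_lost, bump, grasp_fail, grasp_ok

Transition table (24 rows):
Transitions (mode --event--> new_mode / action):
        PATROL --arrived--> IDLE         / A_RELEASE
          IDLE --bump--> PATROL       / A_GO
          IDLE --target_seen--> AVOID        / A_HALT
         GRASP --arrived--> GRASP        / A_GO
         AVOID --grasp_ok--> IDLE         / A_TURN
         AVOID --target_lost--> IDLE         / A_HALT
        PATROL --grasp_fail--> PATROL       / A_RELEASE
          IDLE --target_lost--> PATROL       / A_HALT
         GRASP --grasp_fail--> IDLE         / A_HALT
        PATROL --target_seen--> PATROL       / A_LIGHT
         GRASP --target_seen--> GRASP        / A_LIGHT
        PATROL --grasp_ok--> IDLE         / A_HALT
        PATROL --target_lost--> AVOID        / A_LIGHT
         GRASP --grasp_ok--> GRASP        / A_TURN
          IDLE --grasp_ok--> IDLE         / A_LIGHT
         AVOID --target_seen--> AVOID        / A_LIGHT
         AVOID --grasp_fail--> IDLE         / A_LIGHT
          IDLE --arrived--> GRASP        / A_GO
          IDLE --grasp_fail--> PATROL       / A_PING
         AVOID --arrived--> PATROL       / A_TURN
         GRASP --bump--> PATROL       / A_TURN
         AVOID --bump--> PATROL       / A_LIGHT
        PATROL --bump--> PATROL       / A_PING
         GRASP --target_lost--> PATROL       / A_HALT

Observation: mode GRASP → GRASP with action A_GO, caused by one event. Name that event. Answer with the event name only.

arrived

try arrived: (GRASP, arrived) → (GRASP, A_GO)  ← matches
try target_seen: (GRASP, target_seen) → (GRASP, A_LIGHT)
try target_lost: (GRASP, target_lost) → (PATROL, A_HALT)
try bump: (GRASP, bump) → (PATROL, A_TURN)
try grasp_fail: (GRASP, grasp_fail) → (IDLE, A_HALT)
try grasp_ok: (GRASP, grasp_ok) → (GRASP, A_TURN)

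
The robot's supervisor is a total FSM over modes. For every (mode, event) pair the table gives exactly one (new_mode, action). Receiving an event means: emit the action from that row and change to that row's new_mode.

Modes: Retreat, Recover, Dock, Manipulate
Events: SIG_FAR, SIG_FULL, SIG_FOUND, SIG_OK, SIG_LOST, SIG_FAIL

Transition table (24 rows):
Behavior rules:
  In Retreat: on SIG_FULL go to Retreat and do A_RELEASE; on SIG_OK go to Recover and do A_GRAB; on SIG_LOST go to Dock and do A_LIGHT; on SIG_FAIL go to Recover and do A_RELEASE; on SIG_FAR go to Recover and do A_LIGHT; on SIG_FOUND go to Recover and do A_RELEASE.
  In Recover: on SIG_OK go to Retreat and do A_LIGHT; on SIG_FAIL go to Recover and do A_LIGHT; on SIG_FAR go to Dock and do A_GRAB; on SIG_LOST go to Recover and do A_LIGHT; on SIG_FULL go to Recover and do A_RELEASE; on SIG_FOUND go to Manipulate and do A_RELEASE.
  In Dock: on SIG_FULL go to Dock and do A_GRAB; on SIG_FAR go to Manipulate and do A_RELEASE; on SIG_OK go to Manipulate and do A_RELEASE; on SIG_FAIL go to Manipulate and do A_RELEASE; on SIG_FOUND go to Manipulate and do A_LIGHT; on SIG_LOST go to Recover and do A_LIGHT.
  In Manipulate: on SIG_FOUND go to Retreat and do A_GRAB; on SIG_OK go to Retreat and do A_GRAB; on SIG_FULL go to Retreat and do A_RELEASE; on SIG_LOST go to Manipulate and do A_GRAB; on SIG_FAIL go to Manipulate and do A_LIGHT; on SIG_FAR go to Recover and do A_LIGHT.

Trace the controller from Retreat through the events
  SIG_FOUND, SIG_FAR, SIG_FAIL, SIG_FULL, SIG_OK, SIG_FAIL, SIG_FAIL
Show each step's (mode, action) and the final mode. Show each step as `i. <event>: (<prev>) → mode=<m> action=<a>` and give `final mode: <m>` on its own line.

final mode: Recover

1. SIG_FOUND: (Retreat) → mode=Recover action=A_RELEASE
2. SIG_FAR: (Recover) → mode=Dock action=A_GRAB
3. SIG_FAIL: (Dock) → mode=Manipulate action=A_RELEASE
4. SIG_FULL: (Manipulate) → mode=Retreat action=A_RELEASE
5. SIG_OK: (Retreat) → mode=Recover action=A_GRAB
6. SIG_FAIL: (Recover) → mode=Recover action=A_LIGHT
7. SIG_FAIL: (Recover) → mode=Recover action=A_LIGHT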